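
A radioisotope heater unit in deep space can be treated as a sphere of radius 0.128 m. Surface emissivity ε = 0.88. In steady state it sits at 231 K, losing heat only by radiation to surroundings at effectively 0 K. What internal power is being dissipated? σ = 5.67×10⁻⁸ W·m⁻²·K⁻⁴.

Steady state: P = εσA T⁴.
A = 4πr² = 0.2059 m²; T⁴ = (231)⁴ = 2.847×10⁹ K⁴.
P = 0.88 × 5.67×10⁻⁸ × 0.2059 × 2.847×10⁹.

P ≈ 29.3 W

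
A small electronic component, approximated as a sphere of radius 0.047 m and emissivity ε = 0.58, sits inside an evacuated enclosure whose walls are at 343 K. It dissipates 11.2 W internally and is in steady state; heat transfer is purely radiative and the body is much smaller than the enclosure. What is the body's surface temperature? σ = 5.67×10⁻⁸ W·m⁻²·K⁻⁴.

For a small grey body in a large enclosure, net radiated power = εσA(T⁴ − T_w⁴).
Steady state: P = εσA(T⁴ − T_w⁴) with A = 4πr² = 0.02776 m².
T⁴ = P/(εσA) + T_w⁴ = 11.2/(0.58·5.67×10⁻⁸·0.02776) + (343)⁴
    = 1.227×10¹⁰ + 1.384×10¹⁰ = 2.611×10¹⁰ K⁴.

T ≈ 402 K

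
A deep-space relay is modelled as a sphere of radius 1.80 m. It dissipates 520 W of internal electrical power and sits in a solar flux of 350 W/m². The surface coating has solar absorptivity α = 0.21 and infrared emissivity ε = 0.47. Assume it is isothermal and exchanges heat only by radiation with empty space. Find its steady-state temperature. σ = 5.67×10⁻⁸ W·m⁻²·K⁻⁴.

T ≈ 185 K

At steady state, absorbed solar power + internal power = radiated power.
Absorbed: α·S·A_cross = 0.21·350·10.18 = 748.1 W (cross-section πr²).
Total input = 748.1 + 520 = 1268 W.
Radiated: εσ·A_surf·T⁴ with A_surf = 4πr² = 40.72 m².
T⁴ = 1268/(0.47·5.67×10⁻⁸·40.72) = 1.169×10⁹ K⁴.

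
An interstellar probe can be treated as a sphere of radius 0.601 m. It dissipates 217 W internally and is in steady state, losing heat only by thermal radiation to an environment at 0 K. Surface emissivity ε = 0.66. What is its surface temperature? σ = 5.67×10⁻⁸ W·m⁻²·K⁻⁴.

Steady state: internal power = radiated power, P = εσA T⁴.
Radiating area A = 4πr² = 4.539 m².
T⁴ = P/(εσA) = 217/(0.66·5.67×10⁻⁸·4.539) = 1.278×10⁹ K⁴.
T = (1.278×10⁹)^(1/4).

T ≈ 189 K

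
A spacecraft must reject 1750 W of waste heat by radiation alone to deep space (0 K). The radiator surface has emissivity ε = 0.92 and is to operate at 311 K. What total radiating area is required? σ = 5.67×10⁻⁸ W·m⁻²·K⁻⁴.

A ≈ 3.59 m²

P = εσA T⁴ ⇒ A = P/(εσT⁴).
T⁴ = 9.355×10⁹ K⁴.
A = 1750/(0.92 × 5.67×10⁻⁸ × 9.355×10⁹).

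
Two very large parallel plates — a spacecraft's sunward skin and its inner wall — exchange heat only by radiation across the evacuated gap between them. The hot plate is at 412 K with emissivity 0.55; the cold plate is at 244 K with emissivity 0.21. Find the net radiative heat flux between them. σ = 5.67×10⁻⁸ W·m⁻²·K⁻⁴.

For two infinite grey parallel plates, q = σ(T₁⁴ − T₂⁴)/(1/ε₁ + 1/ε₂ − 1).
T₁⁴ − T₂⁴ = 2.881×10¹⁰ − 3.545×10⁹ = 2.527×10¹⁰ K⁴.
1/ε₁ + 1/ε₂ − 1 = 1.818 + 4.762 − 1 = 5.580.
q = 5.67×10⁻⁸ × 2.527×10¹⁰ / 5.580.

q ≈ 257 W/m²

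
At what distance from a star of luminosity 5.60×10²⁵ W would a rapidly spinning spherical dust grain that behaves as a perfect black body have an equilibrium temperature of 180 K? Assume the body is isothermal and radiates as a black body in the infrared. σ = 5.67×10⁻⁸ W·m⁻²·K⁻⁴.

d ≈ 1.37×10¹¹ m

For an isothermal black-emitting sphere, (1−a)S·πr² = σ·4πr²·T⁴ ⇒ S = 4σT⁴/(1−a).
S = 4·5.67×10⁻⁸·(180)⁴/1.00 = 238.1 W/m².
Flux falls as S = L/(4πd²), so d = √(L/(4πS)) = √(5.60×10²⁵/(4π·238.1)).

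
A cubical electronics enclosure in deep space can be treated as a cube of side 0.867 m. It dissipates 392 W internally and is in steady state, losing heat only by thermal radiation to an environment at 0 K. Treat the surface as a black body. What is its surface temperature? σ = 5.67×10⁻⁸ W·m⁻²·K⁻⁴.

T ≈ 198 K

Steady state: internal power = radiated power, P = εσA T⁴.
Radiating area A = 6L² = 4.510 m².
T⁴ = P/(εσA) = 392/(1.0·5.67×10⁻⁸·4.510) = 1.533×10⁹ K⁴.
T = (1.533×10⁹)^(1/4).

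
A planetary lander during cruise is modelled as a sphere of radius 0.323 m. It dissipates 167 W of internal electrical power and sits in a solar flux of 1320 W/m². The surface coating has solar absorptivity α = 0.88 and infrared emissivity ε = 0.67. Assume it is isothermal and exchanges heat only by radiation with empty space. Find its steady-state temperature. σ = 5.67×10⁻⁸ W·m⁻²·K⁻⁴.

At steady state, absorbed solar power + internal power = radiated power.
Absorbed: α·S·A_cross = 0.88·1320·0.3278 = 380.7 W (cross-section πr²).
Total input = 380.7 + 167 = 547.7 W.
Radiated: εσ·A_surf·T⁴ with A_surf = 4πr² = 1.311 m².
T⁴ = 547.7/(0.67·5.67×10⁻⁸·1.311) = 1.100×10¹⁰ K⁴.

T ≈ 324 K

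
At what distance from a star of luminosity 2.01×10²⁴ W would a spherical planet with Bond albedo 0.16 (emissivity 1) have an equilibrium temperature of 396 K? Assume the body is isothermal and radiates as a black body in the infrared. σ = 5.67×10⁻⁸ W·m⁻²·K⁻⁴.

For an isothermal black-emitting sphere, (1−a)S·πr² = σ·4πr²·T⁴ ⇒ S = 4σT⁴/(1−a).
S = 4·5.67×10⁻⁸·(396)⁴/0.840 = 6640 W/m².
Flux falls as S = L/(4πd²), so d = √(L/(4πS)) = √(2.01×10²⁴/(4π·6640)).

d ≈ 4.91×10⁹ m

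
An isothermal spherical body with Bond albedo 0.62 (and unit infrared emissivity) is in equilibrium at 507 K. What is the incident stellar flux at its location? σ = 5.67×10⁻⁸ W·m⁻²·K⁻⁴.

S ≈ 39400 W/m²

(1−a)S·πr² = σ·4πr²·T⁴ ⇒ S = 4σT⁴/(1−a).
S = 4·5.67×10⁻⁸·6.607×10¹⁰/0.380.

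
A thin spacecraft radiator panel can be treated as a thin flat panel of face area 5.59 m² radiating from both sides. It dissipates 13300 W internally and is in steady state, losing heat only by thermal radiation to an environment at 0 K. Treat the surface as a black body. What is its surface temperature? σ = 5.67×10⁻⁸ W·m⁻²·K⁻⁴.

Steady state: internal power = radiated power, P = εσA T⁴.
Radiating area A = 2·5.59 = 11.18 m².
T⁴ = P/(εσA) = 13300/(1.0·5.67×10⁻⁸·11.18) = 2.098×10¹⁰ K⁴.
T = (2.098×10¹⁰)^(1/4).

T ≈ 381 K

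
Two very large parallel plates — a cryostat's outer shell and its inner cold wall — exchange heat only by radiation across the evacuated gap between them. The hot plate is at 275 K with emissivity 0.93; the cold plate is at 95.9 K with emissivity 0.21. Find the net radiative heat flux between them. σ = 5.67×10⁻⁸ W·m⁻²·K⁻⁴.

For two infinite grey parallel plates, q = σ(T₁⁴ − T₂⁴)/(1/ε₁ + 1/ε₂ − 1).
T₁⁴ − T₂⁴ = 5.719×10⁹ − 8.458×10⁷ = 5.635×10⁹ K⁴.
1/ε₁ + 1/ε₂ − 1 = 1.075 + 4.762 − 1 = 4.837.
q = 5.67×10⁻⁸ × 5.635×10⁹ / 4.837.

q ≈ 66.0 W/m²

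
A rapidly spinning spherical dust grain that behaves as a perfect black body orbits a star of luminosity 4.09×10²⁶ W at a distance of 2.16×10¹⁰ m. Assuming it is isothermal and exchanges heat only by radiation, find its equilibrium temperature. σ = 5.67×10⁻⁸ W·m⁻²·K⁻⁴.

T ≈ 745 K

First find the stellar flux at distance d: S = L/(4πd²) = 4.09×10²⁶/(4π·(2.16×10¹⁰)²) = 69760 W/m².
For an isothermal sphere, absorbed (1−a)S·πr² = emitted σ·4πr²·T⁴, so T⁴ = (1−a)S/(4σ).
T⁴ = 1.00·69760/(4·5.67×10⁻⁸) = 3.076×10¹¹ K⁴.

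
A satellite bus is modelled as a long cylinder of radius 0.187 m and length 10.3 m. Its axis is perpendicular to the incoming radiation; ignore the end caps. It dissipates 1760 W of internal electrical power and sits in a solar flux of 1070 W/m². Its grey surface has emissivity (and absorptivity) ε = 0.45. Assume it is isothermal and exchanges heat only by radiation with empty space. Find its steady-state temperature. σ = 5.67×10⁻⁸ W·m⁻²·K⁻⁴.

At steady state, absorbed solar power + internal power = radiated power.
Absorbed: α·S·A_cross = 0.45·1070·3.852 = 1855 W (cross-section 2rL).
Total input = 1855 + 1760 = 3615 W.
Radiated: εσ·A_surf·T⁴ with A_surf = 2πrL = 12.10 m².
T⁴ = 3615/(0.45·5.67×10⁻⁸·12.10) = 1.171×10¹⁰ K⁴.

T ≈ 329 K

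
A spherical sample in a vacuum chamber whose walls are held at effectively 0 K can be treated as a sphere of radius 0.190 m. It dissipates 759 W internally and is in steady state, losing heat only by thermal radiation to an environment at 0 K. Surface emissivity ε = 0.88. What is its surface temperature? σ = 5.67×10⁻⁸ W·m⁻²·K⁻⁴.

Steady state: internal power = radiated power, P = εσA T⁴.
Radiating area A = 4πr² = 0.4536 m².
T⁴ = P/(εσA) = 759/(0.88·5.67×10⁻⁸·0.4536) = 3.353×10¹⁰ K⁴.
T = (3.353×10¹⁰)^(1/4).

T ≈ 428 K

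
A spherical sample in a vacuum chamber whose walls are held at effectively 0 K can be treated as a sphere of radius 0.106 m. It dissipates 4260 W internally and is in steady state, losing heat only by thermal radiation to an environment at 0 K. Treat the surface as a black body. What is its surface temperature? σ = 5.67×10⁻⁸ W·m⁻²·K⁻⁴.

T ≈ 854 K

Steady state: internal power = radiated power, P = εσA T⁴.
Radiating area A = 4πr² = 0.1412 m².
T⁴ = P/(εσA) = 4260/(1.0·5.67×10⁻⁸·0.1412) = 5.321×10¹¹ K⁴.
T = (5.321×10¹¹)^(1/4).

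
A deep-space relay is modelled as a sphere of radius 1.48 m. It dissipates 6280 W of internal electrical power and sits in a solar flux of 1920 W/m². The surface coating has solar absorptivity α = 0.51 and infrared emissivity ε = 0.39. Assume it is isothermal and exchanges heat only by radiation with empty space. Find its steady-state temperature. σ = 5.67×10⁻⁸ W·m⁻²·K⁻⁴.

T ≈ 382 K

At steady state, absorbed solar power + internal power = radiated power.
Absorbed: α·S·A_cross = 0.51·1920·6.881 = 6738 W (cross-section πr²).
Total input = 6738 + 6280 = 13020 W.
Radiated: εσ·A_surf·T⁴ with A_surf = 4πr² = 27.53 m².
T⁴ = 13020/(0.39·5.67×10⁻⁸·27.53) = 2.139×10¹⁰ K⁴.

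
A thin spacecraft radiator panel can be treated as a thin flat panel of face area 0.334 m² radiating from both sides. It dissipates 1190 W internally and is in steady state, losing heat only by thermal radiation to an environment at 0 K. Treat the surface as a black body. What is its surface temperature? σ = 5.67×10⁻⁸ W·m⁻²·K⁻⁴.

Steady state: internal power = radiated power, P = εσA T⁴.
Radiating area A = 2·0.334 = 0.6680 m².
T⁴ = P/(εσA) = 1190/(1.0·5.67×10⁻⁸·0.6680) = 3.142×10¹⁰ K⁴.
T = (3.142×10¹⁰)^(1/4).

T ≈ 421 K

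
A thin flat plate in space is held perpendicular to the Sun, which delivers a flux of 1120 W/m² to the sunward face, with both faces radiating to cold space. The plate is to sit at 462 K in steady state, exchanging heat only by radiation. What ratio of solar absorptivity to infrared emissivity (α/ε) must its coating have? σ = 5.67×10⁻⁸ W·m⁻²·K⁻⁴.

α/ε ≈ 4.61

Balance: αS·A = εσ·2A·T⁴ ⇒ α/ε = 2σT⁴/S.
α/ε = 2·5.67×10⁻⁸·(462)⁴/1120 = 2·5.67×10⁻⁸·4.556×10¹⁰/1120.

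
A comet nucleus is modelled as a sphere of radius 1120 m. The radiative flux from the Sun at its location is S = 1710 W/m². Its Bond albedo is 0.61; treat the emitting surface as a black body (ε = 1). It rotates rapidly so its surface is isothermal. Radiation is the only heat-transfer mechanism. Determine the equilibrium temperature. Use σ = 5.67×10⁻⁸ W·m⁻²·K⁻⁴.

At equilibrium, absorbed power = emitted power.
Absorbing cross-section = πr² = 3.941×10⁶ m²; emitting surface = 4πr² = 1.576×10⁷ m² (ratio 4).
(1−a)S·A_cross = εσ·A_surf·T⁴  ⇒  T⁴ = (1−a)S/(4σ).
T⁴ = 0.390·1710/(4·5.67×10⁻⁸) = 2.940×10⁹ K⁴.
T = (2.940×10⁹)^(1/4).

T ≈ 233 K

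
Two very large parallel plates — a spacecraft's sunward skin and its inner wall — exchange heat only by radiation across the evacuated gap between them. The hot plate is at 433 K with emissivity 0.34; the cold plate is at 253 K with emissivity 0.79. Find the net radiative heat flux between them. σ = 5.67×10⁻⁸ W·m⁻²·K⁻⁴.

For two infinite grey parallel plates, q = σ(T₁⁴ − T₂⁴)/(1/ε₁ + 1/ε₂ − 1).
T₁⁴ − T₂⁴ = 3.515×10¹⁰ − 4.097×10⁹ = 3.105×10¹⁰ K⁴.
1/ε₁ + 1/ε₂ − 1 = 2.941 + 1.266 − 1 = 3.207.
q = 5.67×10⁻⁸ × 3.105×10¹⁰ / 3.207.

q ≈ 549 W/m²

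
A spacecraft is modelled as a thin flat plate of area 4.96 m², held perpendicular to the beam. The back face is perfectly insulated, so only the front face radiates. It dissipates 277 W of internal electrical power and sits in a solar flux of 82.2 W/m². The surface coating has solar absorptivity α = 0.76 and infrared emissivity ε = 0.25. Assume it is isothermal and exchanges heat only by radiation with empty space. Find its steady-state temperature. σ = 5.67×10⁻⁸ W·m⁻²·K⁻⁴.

At steady state, absorbed solar power + internal power = radiated power.
Absorbed: α·S·A_cross = 0.76·82.2·4.960 = 309.9 W (cross-section A).
Total input = 309.9 + 277 = 586.9 W.
Radiated: εσ·A_surf·T⁴ with A_surf = A = 4.960 m².
T⁴ = 586.9/(0.25·5.67×10⁻⁸·4.960) = 8.347×10⁹ K⁴.

T ≈ 302 K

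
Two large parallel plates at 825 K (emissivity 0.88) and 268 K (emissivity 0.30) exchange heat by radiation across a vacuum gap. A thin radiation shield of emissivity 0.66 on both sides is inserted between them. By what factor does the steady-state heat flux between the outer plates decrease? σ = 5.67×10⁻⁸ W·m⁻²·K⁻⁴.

factor ≈ 1.59

Without shield: q₀ = σΔ(T⁴)/(1/ε₁+1/ε₂−1) with denominator 3.470.
With shield the two gaps are in series; the resistances add: (1/ε₁+1/ε_s−1)+(1/ε_s+1/ε₂−1) = 1.652+3.848 = 5.500.
Heat-flux ratio q₀/q = 5.500/3.470.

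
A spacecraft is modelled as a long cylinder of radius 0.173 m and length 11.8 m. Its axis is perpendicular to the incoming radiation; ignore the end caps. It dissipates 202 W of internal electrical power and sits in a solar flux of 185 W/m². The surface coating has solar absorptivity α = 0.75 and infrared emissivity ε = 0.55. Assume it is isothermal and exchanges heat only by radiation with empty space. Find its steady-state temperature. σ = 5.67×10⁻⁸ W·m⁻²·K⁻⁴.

At steady state, absorbed solar power + internal power = radiated power.
Absorbed: α·S·A_cross = 0.75·185·4.083 = 566.5 W (cross-section 2rL).
Total input = 566.5 + 202 = 768.5 W.
Radiated: εσ·A_surf·T⁴ with A_surf = 2πrL = 12.83 m².
T⁴ = 768.5/(0.55·5.67×10⁻⁸·12.83) = 1.921×10⁹ K⁴.

T ≈ 209 K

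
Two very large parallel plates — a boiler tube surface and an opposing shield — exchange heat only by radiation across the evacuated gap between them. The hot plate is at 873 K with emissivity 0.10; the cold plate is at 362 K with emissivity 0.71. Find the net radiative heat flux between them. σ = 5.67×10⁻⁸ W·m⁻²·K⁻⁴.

q ≈ 3070 W/m²

For two infinite grey parallel plates, q = σ(T₁⁴ − T₂⁴)/(1/ε₁ + 1/ε₂ − 1).
T₁⁴ − T₂⁴ = 5.808×10¹¹ − 1.717×10¹⁰ = 5.637×10¹¹ K⁴.
1/ε₁ + 1/ε₂ − 1 = 10.00 + 1.408 − 1 = 10.41.
q = 5.67×10⁻⁸ × 5.637×10¹¹ / 10.41.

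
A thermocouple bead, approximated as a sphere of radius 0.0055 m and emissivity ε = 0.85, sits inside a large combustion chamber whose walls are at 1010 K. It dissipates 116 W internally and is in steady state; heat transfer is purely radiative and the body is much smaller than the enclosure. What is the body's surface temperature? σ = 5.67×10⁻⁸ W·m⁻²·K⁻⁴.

T ≈ 1650 K

For a small grey body in a large enclosure, net radiated power = εσA(T⁴ − T_w⁴).
Steady state: P = εσA(T⁴ − T_w⁴) with A = 4πr² = 3.801×10⁻⁴ m².
T⁴ = P/(εσA) + T_w⁴ = 116/(0.85·5.67×10⁻⁸·3.801×10⁻⁴) + (1010)⁴
    = 6.332×10¹² + 1.041×10¹² = 7.372×10¹² K⁴.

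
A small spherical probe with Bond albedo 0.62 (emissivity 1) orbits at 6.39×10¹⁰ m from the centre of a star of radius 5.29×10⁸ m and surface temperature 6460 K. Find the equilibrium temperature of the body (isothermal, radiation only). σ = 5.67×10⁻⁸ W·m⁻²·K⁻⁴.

The star's surface emits σT_*⁴; at distance d the flux is S = σT_*⁴(R_*/d)².
S = 5.67×10⁻⁸·(6460)⁴·(5.29×10⁸/6.39×10¹⁰)² = 6767 W/m².
For an isothermal sphere T⁴ = (1−a)S/(4σ) = 1.134×10¹⁰ K⁴.

T ≈ 326 K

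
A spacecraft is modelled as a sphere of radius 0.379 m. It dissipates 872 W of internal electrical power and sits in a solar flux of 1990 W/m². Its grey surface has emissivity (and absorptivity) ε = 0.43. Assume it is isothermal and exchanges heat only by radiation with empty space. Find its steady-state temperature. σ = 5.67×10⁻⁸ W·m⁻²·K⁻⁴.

T ≈ 411 K

At steady state, absorbed solar power + internal power = radiated power.
Absorbed: α·S·A_cross = 0.43·1990·0.4513 = 386.1 W (cross-section πr²).
Total input = 386.1 + 872 = 1258 W.
Radiated: εσ·A_surf·T⁴ with A_surf = 4πr² = 1.805 m².
T⁴ = 1258/(0.43·5.67×10⁻⁸·1.805) = 2.859×10¹⁰ K⁴.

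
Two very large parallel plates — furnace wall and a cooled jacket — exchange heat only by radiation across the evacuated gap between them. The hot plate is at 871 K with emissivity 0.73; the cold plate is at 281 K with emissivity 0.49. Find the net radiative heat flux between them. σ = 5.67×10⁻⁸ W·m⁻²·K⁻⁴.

For two infinite grey parallel plates, q = σ(T₁⁴ − T₂⁴)/(1/ε₁ + 1/ε₂ − 1).
T₁⁴ − T₂⁴ = 5.755×10¹¹ − 6.235×10⁹ = 5.693×10¹¹ K⁴.
1/ε₁ + 1/ε₂ − 1 = 1.370 + 2.041 − 1 = 2.411.
q = 5.67×10⁻⁸ × 5.693×10¹¹ / 2.411.

q ≈ 13400 W/m²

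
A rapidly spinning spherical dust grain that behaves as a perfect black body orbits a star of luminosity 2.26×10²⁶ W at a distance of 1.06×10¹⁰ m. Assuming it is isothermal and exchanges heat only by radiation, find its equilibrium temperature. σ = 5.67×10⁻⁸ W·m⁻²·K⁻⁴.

T ≈ 917 K

First find the stellar flux at distance d: S = L/(4πd²) = 2.26×10²⁶/(4π·(1.06×10¹⁰)²) = 1.601×10⁵ W/m².
For an isothermal sphere, absorbed (1−a)S·πr² = emitted σ·4πr²·T⁴, so T⁴ = (1−a)S/(4σ).
T⁴ = 1.00·1.601×10⁵/(4·5.67×10⁻⁸) = 7.057×10¹¹ K⁴.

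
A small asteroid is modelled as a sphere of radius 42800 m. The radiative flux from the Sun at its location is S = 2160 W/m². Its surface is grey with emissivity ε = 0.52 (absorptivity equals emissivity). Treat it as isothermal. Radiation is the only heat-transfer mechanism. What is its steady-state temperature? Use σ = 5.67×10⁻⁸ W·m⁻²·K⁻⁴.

T ≈ 312 K

At equilibrium, absorbed power = emitted power.
Absorbing cross-section = πr² = 5.755×10⁹ m²; emitting surface = 4πr² = 2.302×10¹⁰ m² (ratio 4).
εS·A_cross = εσ·A_surf·T⁴  ⇒  T⁴ = S/(4σ)   (ε cancels).
T⁴ = 2160/(4·5.67×10⁻⁸) = 9.524×10⁹ K⁴.
T = (9.524×10⁹)^(1/4).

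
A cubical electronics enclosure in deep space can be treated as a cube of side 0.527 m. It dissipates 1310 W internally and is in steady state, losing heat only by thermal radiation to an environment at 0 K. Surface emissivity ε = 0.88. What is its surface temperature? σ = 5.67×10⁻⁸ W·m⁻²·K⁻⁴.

Steady state: internal power = radiated power, P = εσA T⁴.
Radiating area A = 6L² = 1.666 m².
T⁴ = P/(εσA) = 1310/(0.88·5.67×10⁻⁸·1.666) = 1.576×10¹⁰ K⁴.
T = (1.576×10¹⁰)^(1/4).

T ≈ 354 K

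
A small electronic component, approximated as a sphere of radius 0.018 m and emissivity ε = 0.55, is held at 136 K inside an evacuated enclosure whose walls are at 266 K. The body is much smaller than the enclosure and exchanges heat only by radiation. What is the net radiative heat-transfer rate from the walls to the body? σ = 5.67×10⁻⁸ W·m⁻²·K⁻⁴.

P_net ≈ 0.592 W

For a small grey body in a large enclosure: P_net = εσA(T_body⁴ − T_wall⁴).
A = 4πr² = 0.004072 m²; T_body⁴ − T_wall⁴ = 3.421×10⁸ − 5.006×10⁹ = -4.664×10⁹ K⁴.
|P_net| = 0.55·5.67×10⁻⁸·0.004072·4.664×10⁹.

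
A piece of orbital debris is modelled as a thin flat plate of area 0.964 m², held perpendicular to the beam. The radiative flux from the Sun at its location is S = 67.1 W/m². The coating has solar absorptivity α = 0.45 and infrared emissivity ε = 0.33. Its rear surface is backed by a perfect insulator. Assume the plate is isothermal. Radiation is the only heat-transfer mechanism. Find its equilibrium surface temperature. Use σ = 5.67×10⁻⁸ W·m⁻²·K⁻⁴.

T ≈ 200 K

At equilibrium, absorbed power = emitted power.
Absorbing cross-section = A = 0.9640 m²; emitting surface = A = 0.9640 m² (ratio 1).
αS·A_cross = εσ·A_surf·T⁴  ⇒  T⁴ = αS/(ε·1σ).
T⁴ = 0.450·67.1/(0.33·1·5.67×10⁻⁸) = 1.614×10⁹ K⁴.
T = (1.614×10⁹)^(1/4).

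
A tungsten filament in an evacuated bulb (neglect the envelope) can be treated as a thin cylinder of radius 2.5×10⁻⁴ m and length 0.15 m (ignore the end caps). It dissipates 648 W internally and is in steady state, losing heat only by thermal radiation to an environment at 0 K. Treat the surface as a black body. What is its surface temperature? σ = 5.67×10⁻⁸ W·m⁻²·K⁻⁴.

Steady state: internal power = radiated power, P = εσA T⁴.
Radiating area A = 2πrL = 2.356×10⁻⁴ m².
T⁴ = P/(εσA) = 648/(1.0·5.67×10⁻⁸·2.356×10⁻⁴) = 4.850×10¹³ K⁴.
T = (4.850×10¹³)^(1/4).

T ≈ 2640 K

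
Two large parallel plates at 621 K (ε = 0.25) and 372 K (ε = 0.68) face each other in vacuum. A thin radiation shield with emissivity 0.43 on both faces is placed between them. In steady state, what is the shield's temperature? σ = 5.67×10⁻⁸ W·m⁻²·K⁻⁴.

In steady state the net flux on the hot side equals that on the cold side.
σ(T₁⁴−T_s⁴)/D₁ = σ(T_s⁴−T₂⁴)/D₂, with D₁ = 1/ε₁+1/ε_s−1 = 5.326, D₂ = 1/ε_s+1/ε₂−1 = 2.796.
Solve for T_s⁴: T_s⁴ = (D₂·T₁⁴ + D₁·T₂⁴)/(D₁+D₂) = 6.376×10¹⁰ K⁴.

T_s ≈ 502 K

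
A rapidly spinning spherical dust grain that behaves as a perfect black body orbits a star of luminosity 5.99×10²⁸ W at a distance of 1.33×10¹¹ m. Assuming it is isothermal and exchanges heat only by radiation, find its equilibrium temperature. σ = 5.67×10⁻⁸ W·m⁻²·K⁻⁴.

T ≈ 1040 K

First find the stellar flux at distance d: S = L/(4πd²) = 5.99×10²⁸/(4π·(1.33×10¹¹)²) = 2.695×10⁵ W/m².
For an isothermal sphere, absorbed (1−a)S·πr² = emitted σ·4πr²·T⁴, so T⁴ = (1−a)S/(4σ).
T⁴ = 1.00·2.695×10⁵/(4·5.67×10⁻⁸) = 1.188×10¹² K⁴.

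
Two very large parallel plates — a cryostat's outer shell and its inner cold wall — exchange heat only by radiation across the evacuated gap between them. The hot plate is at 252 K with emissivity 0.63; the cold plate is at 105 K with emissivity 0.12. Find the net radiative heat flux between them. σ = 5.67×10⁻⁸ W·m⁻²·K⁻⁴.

For two infinite grey parallel plates, q = σ(T₁⁴ − T₂⁴)/(1/ε₁ + 1/ε₂ − 1).
T₁⁴ − T₂⁴ = 4.033×10⁹ − 1.216×10⁸ = 3.911×10⁹ K⁴.
1/ε₁ + 1/ε₂ − 1 = 1.587 + 8.333 − 1 = 8.921.
q = 5.67×10⁻⁸ × 3.911×10⁹ / 8.921.

q ≈ 24.9 W/m²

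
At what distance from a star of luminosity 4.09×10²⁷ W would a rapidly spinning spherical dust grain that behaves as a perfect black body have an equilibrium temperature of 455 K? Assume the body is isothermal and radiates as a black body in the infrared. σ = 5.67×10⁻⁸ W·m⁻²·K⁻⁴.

d ≈ 1.83×10¹¹ m

For an isothermal black-emitting sphere, (1−a)S·πr² = σ·4πr²·T⁴ ⇒ S = 4σT⁴/(1−a).
S = 4·5.67×10⁻⁸·(455)⁴/1.00 = 9721 W/m².
Flux falls as S = L/(4πd²), so d = √(L/(4πS)) = √(4.09×10²⁷/(4π·9721)).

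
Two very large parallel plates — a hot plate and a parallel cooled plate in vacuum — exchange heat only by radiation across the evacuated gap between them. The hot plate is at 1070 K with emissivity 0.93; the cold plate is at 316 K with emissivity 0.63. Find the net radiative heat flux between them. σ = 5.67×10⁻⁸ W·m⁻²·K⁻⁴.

q ≈ 44400 W/m²

For two infinite grey parallel plates, q = σ(T₁⁴ − T₂⁴)/(1/ε₁ + 1/ε₂ − 1).
T₁⁴ − T₂⁴ = 1.311×10¹² − 9.971×10⁹ = 1.301×10¹² K⁴.
1/ε₁ + 1/ε₂ − 1 = 1.075 + 1.587 − 1 = 1.663.
q = 5.67×10⁻⁸ × 1.301×10¹² / 1.663.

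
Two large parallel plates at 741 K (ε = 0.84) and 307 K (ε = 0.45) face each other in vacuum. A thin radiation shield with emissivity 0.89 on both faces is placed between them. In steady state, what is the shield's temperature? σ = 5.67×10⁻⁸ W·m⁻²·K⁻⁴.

T_s ≈ 666 K

In steady state the net flux on the hot side equals that on the cold side.
σ(T₁⁴−T_s⁴)/D₁ = σ(T_s⁴−T₂⁴)/D₂, with D₁ = 1/ε₁+1/ε_s−1 = 1.314, D₂ = 1/ε_s+1/ε₂−1 = 2.346.
Solve for T_s⁴: T_s⁴ = (D₂·T₁⁴ + D₁·T₂⁴)/(D₁+D₂) = 1.964×10¹¹ K⁴.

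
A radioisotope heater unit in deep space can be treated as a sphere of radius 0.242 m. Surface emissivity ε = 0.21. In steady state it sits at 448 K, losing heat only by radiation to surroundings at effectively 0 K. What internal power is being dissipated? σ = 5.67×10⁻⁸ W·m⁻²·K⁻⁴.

Steady state: P = εσA T⁴.
A = 4πr² = 0.7359 m²; T⁴ = (448)⁴ = 4.028×10¹⁰ K⁴.
P = 0.21 × 5.67×10⁻⁸ × 0.7359 × 4.028×10¹⁰.

P ≈ 353 W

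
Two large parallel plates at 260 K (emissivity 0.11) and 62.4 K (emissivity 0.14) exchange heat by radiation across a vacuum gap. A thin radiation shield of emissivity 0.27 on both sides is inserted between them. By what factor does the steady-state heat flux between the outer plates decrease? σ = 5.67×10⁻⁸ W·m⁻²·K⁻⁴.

factor ≈ 1.42

Without shield: q₀ = σΔ(T⁴)/(1/ε₁+1/ε₂−1) with denominator 15.23.
With shield the two gaps are in series; the resistances add: (1/ε₁+1/ε_s−1)+(1/ε_s+1/ε₂−1) = 11.79+9.847 = 21.64.
Heat-flux ratio q₀/q = 21.64/15.23.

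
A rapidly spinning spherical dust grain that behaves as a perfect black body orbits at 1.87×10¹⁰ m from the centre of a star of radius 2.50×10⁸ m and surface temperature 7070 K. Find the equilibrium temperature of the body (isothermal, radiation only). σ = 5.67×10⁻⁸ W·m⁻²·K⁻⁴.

T ≈ 578 K

The star's surface emits σT_*⁴; at distance d the flux is S = σT_*⁴(R_*/d)².
S = 5.67×10⁻⁸·(7070)⁴·(2.50×10⁸/1.87×10¹⁰)² = 25320 W/m².
For an isothermal sphere T⁴ = (1−a)S/(4σ) = 1.116×10¹¹ K⁴.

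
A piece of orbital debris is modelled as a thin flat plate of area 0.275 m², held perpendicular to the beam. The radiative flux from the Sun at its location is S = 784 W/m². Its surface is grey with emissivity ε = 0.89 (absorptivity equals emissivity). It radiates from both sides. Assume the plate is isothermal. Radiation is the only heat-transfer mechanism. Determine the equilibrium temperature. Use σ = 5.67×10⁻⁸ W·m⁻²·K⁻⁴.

At equilibrium, absorbed power = emitted power.
Absorbing cross-section = A = 0.2750 m²; emitting surface = 2A = 0.5500 m² (ratio 2).
εS·A_cross = εσ·A_surf·T⁴  ⇒  T⁴ = S/(2σ)   (ε cancels).
T⁴ = 784/(2·5.67×10⁻⁸) = 6.914×10⁹ K⁴.
T = (6.914×10⁹)^(1/4).

T ≈ 288 K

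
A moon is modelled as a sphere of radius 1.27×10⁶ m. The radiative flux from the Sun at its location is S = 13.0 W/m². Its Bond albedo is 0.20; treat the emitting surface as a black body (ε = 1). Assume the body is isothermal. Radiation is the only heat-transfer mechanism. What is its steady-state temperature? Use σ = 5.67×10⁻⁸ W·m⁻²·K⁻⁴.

T ≈ 82.3 K

At equilibrium, absorbed power = emitted power.
Absorbing cross-section = πr² = 5.067×10¹² m²; emitting surface = 4πr² = 2.027×10¹³ m² (ratio 4).
(1−a)S·A_cross = εσ·A_surf·T⁴  ⇒  T⁴ = (1−a)S/(4σ).
T⁴ = 0.800·13.0/(4·5.67×10⁻⁸) = 4.586×10⁷ K⁴.
T = (4.586×10⁷)^(1/4).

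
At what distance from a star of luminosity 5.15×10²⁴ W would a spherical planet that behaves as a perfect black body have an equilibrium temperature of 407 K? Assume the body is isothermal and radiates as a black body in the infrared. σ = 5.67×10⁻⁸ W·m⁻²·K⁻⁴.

For an isothermal black-emitting sphere, (1−a)S·πr² = σ·4πr²·T⁴ ⇒ S = 4σT⁴/(1−a).
S = 4·5.67×10⁻⁸·(407)⁴/1.00 = 6223 W/m².
Flux falls as S = L/(4πd²), so d = √(L/(4πS)) = √(5.15×10²⁴/(4π·6223)).

d ≈ 8.11×10⁹ m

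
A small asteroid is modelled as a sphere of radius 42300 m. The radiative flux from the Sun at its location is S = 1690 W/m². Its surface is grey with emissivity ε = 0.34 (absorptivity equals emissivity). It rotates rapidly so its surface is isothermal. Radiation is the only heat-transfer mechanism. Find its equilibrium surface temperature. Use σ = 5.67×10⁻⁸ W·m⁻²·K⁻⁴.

At equilibrium, absorbed power = emitted power.
Absorbing cross-section = πr² = 5.621×10⁹ m²; emitting surface = 4πr² = 2.248×10¹⁰ m² (ratio 4).
εS·A_cross = εσ·A_surf·T⁴  ⇒  T⁴ = S/(4σ)   (ε cancels).
T⁴ = 1690/(4·5.67×10⁻⁸) = 7.451×10⁹ K⁴.
T = (7.451×10⁹)^(1/4).

T ≈ 294 K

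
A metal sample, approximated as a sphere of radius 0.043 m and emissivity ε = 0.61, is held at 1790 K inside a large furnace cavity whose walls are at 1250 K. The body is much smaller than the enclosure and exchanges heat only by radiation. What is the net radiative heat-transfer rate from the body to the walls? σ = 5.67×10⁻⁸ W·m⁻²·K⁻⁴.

P_net ≈ 6290 W

For a small grey body in a large enclosure: P_net = εσA(T_body⁴ − T_wall⁴).
A = 4πr² = 0.02324 m²; T_body⁴ − T_wall⁴ = 1.027×10¹³ − 2.441×10¹² = 7.825×10¹² K⁴.
|P_net| = 0.61·5.67×10⁻⁸·0.02324·7.825×10¹².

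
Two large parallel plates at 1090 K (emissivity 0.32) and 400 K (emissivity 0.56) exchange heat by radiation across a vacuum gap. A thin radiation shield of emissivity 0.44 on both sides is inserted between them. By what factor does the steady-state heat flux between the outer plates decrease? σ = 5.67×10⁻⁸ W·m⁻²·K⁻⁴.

Without shield: q₀ = σΔ(T⁴)/(1/ε₁+1/ε₂−1) with denominator 3.911.
With shield the two gaps are in series; the resistances add: (1/ε₁+1/ε_s−1)+(1/ε_s+1/ε₂−1) = 4.398+3.058 = 7.456.
Heat-flux ratio q₀/q = 7.456/3.911.

factor ≈ 1.91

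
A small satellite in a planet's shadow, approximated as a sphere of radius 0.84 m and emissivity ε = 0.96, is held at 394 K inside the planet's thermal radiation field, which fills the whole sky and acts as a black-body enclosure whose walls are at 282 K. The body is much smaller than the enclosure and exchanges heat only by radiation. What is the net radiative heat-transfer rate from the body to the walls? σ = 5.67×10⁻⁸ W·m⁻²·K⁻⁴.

P_net ≈ 8580 W

For a small grey body in a large enclosure: P_net = εσA(T_body⁴ − T_wall⁴).
A = 4πr² = 8.867 m²; T_body⁴ − T_wall⁴ = 2.410×10¹⁰ − 6.324×10⁹ = 1.777×10¹⁰ K⁴.
|P_net| = 0.96·5.67×10⁻⁸·8.867·1.777×10¹⁰.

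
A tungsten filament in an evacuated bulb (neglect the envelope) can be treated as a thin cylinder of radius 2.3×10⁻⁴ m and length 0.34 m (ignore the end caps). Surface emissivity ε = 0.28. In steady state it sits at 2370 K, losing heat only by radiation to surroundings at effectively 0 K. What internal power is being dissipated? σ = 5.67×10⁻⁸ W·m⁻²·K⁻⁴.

Steady state: P = εσA T⁴.
A = 2πrL = 4.913×10⁻⁴ m²; T⁴ = (2370)⁴ = 3.155×10¹³ K⁴.
P = 0.28 × 5.67×10⁻⁸ × 4.913×10⁻⁴ × 3.155×10¹³.

P ≈ 246 W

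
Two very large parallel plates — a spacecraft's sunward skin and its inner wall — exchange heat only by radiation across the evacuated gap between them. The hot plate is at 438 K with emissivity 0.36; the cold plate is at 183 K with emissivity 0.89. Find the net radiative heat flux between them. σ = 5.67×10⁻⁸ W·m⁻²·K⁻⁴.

q ≈ 697 W/m²

For two infinite grey parallel plates, q = σ(T₁⁴ − T₂⁴)/(1/ε₁ + 1/ε₂ − 1).
T₁⁴ − T₂⁴ = 3.680×10¹⁰ − 1.122×10⁹ = 3.568×10¹⁰ K⁴.
1/ε₁ + 1/ε₂ − 1 = 2.778 + 1.124 − 1 = 2.901.
q = 5.67×10⁻⁸ × 3.568×10¹⁰ / 2.901.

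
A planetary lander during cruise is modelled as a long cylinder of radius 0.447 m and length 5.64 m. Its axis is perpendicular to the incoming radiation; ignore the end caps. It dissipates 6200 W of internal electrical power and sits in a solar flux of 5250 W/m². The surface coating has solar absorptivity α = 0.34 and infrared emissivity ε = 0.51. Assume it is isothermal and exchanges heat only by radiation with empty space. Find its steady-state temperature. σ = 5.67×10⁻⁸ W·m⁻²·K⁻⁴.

At steady state, absorbed solar power + internal power = radiated power.
Absorbed: α·S·A_cross = 0.34·5250·5.042 = 9000 W (cross-section 2rL).
Total input = 9000 + 6200 = 15200 W.
Radiated: εσ·A_surf·T⁴ with A_surf = 2πrL = 15.84 m².
T⁴ = 15200/(0.51·5.67×10⁻⁸·15.84) = 3.318×10¹⁰ K⁴.

T ≈ 427 K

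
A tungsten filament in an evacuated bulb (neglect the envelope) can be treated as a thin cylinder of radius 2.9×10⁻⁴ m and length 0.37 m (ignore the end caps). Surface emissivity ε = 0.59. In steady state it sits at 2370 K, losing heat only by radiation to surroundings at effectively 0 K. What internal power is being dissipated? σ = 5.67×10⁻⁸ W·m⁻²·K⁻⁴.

P ≈ 712 W

Steady state: P = εσA T⁴.
A = 2πrL = 6.742×10⁻⁴ m²; T⁴ = (2370)⁴ = 3.155×10¹³ K⁴.
P = 0.59 × 5.67×10⁻⁸ × 6.742×10⁻⁴ × 3.155×10¹³.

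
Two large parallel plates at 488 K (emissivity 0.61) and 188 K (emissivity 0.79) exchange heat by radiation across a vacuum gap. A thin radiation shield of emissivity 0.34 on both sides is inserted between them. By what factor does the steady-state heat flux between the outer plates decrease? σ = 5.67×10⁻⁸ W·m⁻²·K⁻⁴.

factor ≈ 3.56

Without shield: q₀ = σΔ(T⁴)/(1/ε₁+1/ε₂−1) with denominator 1.905.
With shield the two gaps are in series; the resistances add: (1/ε₁+1/ε_s−1)+(1/ε_s+1/ε₂−1) = 3.581+3.207 = 6.788.
Heat-flux ratio q₀/q = 6.788/1.905.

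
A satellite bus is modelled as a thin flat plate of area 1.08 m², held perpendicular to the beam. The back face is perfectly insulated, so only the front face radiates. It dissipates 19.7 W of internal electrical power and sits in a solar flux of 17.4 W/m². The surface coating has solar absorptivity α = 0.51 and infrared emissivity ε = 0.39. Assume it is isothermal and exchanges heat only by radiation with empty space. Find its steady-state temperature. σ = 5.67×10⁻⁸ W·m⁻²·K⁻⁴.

At steady state, absorbed solar power + internal power = radiated power.
Absorbed: α·S·A_cross = 0.51·17.4·1.080 = 9.584 W (cross-section A).
Total input = 9.584 + 19.7 = 29.28 W.
Radiated: εσ·A_surf·T⁴ with A_surf = A = 1.080 m².
T⁴ = 29.28/(0.39·5.67×10⁻⁸·1.080) = 1.226×10⁹ K⁴.

T ≈ 187 K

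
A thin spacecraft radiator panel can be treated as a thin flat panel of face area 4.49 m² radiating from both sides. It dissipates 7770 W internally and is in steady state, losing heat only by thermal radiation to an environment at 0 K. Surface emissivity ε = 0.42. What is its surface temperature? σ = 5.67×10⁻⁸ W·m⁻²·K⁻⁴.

T ≈ 437 K

Steady state: internal power = radiated power, P = εσA T⁴.
Radiating area A = 2·4.49 = 8.980 m².
T⁴ = P/(εσA) = 7770/(0.42·5.67×10⁻⁸·8.980) = 3.633×10¹⁰ K⁴.
T = (3.633×10¹⁰)^(1/4).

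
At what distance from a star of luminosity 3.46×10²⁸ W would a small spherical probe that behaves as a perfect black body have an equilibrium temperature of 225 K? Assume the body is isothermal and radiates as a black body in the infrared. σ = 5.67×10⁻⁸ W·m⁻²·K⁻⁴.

d ≈ 2.18×10¹² m

For an isothermal black-emitting sphere, (1−a)S·πr² = σ·4πr²·T⁴ ⇒ S = 4σT⁴/(1−a).
S = 4·5.67×10⁻⁸·(225)⁴/1.00 = 581.3 W/m².
Flux falls as S = L/(4πd²), so d = √(L/(4πS)) = √(3.46×10²⁸/(4π·581.3)).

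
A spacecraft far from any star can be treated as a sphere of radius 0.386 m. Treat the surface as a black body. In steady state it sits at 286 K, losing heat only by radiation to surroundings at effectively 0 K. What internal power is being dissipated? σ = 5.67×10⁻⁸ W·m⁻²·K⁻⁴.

P ≈ 710 W

Steady state: P = εσA T⁴.
A = 4πr² = 1.872 m²; T⁴ = (286)⁴ = 6.691×10⁹ K⁴.
P = 1.0 × 5.67×10⁻⁸ × 1.872 × 6.691×10⁹.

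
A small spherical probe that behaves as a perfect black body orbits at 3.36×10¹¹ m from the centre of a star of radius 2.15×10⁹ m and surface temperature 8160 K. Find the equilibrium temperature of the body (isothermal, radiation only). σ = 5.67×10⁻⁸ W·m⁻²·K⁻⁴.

The star's surface emits σT_*⁴; at distance d the flux is S = σT_*⁴(R_*/d)².
S = 5.67×10⁻⁸·(8160)⁴·(2.15×10⁹/3.36×10¹¹)² = 10290 W/m².
For an isothermal sphere T⁴ = (1−a)S/(4σ) = 4.538×10¹⁰ K⁴.

T ≈ 462 K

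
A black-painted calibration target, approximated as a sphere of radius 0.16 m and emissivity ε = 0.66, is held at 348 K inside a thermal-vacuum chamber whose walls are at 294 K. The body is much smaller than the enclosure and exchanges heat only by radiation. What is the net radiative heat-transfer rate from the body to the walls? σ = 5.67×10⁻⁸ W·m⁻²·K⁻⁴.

P_net ≈ 86.6 W

For a small grey body in a large enclosure: P_net = εσA(T_body⁴ − T_wall⁴).
A = 4πr² = 0.3217 m²; T_body⁴ − T_wall⁴ = 1.467×10¹⁰ − 7.471×10⁹ = 7.195×10⁹ K⁴.
|P_net| = 0.66·5.67×10⁻⁸·0.3217·7.195×10⁹.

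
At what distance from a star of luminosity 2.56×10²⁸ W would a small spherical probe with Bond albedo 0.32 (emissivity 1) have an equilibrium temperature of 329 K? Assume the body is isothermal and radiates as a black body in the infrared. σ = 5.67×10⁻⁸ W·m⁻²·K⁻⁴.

d ≈ 7.22×10¹¹ m

For an isothermal black-emitting sphere, (1−a)S·πr² = σ·4πr²·T⁴ ⇒ S = 4σT⁴/(1−a).
S = 4·5.67×10⁻⁸·(329)⁴/0.680 = 3908 W/m².
Flux falls as S = L/(4πd²), so d = √(L/(4πS)) = √(2.56×10²⁸/(4π·3908)).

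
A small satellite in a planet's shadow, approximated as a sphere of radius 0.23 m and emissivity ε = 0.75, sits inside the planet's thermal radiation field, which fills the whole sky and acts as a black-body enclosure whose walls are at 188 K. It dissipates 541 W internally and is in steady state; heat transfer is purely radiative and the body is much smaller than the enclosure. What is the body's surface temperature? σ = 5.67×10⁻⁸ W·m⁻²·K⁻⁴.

T ≈ 378 K

For a small grey body in a large enclosure, net radiated power = εσA(T⁴ − T_w⁴).
Steady state: P = εσA(T⁴ − T_w⁴) with A = 4πr² = 0.6648 m².
T⁴ = P/(εσA) + T_w⁴ = 541/(0.75·5.67×10⁻⁸·0.6648) + (188)⁴
    = 1.914×10¹⁰ + 1.249×10⁹ = 2.039×10¹⁰ K⁴.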